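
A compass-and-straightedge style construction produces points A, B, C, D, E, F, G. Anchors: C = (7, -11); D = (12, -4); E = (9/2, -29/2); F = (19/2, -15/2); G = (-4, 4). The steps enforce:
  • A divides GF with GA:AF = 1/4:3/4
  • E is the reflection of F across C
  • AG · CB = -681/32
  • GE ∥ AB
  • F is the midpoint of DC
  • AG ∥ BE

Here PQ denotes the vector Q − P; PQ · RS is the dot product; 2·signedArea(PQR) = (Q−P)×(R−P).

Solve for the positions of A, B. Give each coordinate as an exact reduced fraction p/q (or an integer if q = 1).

1. A_x = -5/8  [A divides GF with GA:AF = 1/4:3/4]
2. A_y = 9/8  [A divides GF with GA:AF = 1/4:3/4]
   → A = (-5/8, 9/8)
3. B_x = 63/8  [AG ∥ BE ∩ GE ∥ AB]
4. B_y = -139/8  [AG ∥ BE ∩ GE ∥ AB]
   → B = (63/8, -139/8)

A = (-5/8, 9/8)
B = (63/8, -139/8)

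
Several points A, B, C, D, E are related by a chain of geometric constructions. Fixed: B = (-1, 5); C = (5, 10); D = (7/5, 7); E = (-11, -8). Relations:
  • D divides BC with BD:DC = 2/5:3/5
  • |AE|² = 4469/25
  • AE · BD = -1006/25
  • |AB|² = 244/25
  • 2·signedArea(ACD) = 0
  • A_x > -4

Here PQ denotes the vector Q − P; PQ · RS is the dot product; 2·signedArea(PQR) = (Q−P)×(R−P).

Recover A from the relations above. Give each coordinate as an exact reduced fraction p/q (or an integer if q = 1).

A = (-17/5, 3)

1. A_x = -17/5  [2·signedArea(ACD) = 0 ∩ AE · BD = -1006/25]
2. A_y = 3  [2·signedArea(ACD) = 0 ∩ AE · BD = -1006/25]
   → A = (-17/5, 3)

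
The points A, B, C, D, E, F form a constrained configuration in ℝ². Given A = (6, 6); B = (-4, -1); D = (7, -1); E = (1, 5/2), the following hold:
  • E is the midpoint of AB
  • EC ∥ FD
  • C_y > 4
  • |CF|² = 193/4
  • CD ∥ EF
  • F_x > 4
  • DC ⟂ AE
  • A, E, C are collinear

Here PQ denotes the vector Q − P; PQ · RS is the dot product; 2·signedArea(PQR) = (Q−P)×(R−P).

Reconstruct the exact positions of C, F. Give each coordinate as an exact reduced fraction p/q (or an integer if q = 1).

1. C_x = 504/149  [A, E, C are collinear ∩ DC ⟂ AE]
2. C_y = 621/149  [A, E, C are collinear ∩ DC ⟂ AE]
   → C = (504/149, 621/149)
3. F_x = 688/149  [EC ∥ FD ∩ CD ∥ EF]
4. F_y = -795/298  [EC ∥ FD ∩ CD ∥ EF]
   → F = (688/149, -795/298)

C = (504/149, 621/149)
F = (688/149, -795/298)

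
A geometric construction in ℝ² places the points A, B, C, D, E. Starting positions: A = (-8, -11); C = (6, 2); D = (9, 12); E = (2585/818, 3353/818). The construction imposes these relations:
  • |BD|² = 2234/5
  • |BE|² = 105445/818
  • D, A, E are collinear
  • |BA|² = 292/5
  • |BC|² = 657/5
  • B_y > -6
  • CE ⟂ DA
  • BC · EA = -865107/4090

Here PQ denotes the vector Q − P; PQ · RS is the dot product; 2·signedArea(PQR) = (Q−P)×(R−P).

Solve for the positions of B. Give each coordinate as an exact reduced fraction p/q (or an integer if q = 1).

1. B_x = -12/5  [line 9129/818·x + 12351/818·y + 467727/4090 = 0 ∩ |BC|² = 657/5]
2. B_y = -29/5  [line 9129/818·x + 12351/818·y + 467727/4090 = 0 ∩ |BC|² = 657/5]
   → B = (-12/5, -29/5)

B = (-12/5, -29/5)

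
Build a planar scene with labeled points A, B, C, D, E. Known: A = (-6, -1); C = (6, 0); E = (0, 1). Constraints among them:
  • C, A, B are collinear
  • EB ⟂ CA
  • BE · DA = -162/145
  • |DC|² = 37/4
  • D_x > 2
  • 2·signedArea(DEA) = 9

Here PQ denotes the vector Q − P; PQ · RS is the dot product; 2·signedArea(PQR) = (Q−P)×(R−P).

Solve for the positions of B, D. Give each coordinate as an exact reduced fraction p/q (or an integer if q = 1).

1. B_x = 18/145  [C, A, B are collinear ∩ EB ⟂ CA]
2. B_y = -71/145  [C, A, B are collinear ∩ EB ⟂ CA]
   → B = (18/145, -71/145)
3. D_x = 3  [2·signedArea(DEA) = 9 ∩ BE · DA = -162/145]
4. D_y = 1/2  [2·signedArea(DEA) = 9 ∩ BE · DA = -162/145]
   → D = (3, 1/2)

B = (18/145, -71/145)
D = (3, 1/2)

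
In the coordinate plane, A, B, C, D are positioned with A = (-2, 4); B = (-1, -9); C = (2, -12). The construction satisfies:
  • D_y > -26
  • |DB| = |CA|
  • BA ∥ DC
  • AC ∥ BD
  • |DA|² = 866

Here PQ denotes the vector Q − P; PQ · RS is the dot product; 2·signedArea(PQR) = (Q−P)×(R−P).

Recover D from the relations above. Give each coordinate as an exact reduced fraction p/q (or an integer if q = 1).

D = (3, -25)

1. D_x = 3  [BA ∥ DC ∩ AC ∥ BD]
2. D_y = -25  [BA ∥ DC ∩ AC ∥ BD]
   → D = (3, -25)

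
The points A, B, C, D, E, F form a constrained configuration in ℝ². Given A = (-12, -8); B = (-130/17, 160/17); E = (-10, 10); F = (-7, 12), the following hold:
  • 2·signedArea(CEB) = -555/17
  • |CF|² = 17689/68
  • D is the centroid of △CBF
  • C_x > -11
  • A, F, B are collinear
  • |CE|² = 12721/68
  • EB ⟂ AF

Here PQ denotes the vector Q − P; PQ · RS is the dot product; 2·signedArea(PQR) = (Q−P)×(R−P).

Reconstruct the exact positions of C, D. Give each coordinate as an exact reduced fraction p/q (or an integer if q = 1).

1. C_x = -371/34  [line 10/17·x + 40/17·y + 15 = 0 ∩ |CF|² = 17689/68]
2. C_y = -62/17  [line 10/17·x + 40/17·y + 15 = 0 ∩ |CF|² = 17689/68]
   → C = (-371/34, -62/17)
3. D_x = -869/102  [D is the centroid of △CBF]
4. D_y = 302/51  [D is the centroid of △CBF]
   → D = (-869/102, 302/51)

C = (-371/34, -62/17)
D = (-869/102, 302/51)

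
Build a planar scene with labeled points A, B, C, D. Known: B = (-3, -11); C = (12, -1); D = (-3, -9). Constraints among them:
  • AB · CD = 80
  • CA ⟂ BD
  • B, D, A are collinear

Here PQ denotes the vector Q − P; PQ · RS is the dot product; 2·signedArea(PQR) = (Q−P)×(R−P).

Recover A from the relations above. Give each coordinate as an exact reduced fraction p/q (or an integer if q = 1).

1. A_x = -3  [B, D, A are collinear ∩ CA ⟂ BD]
2. A_y = -1  [B, D, A are collinear ∩ CA ⟂ BD]
   → A = (-3, -1)

A = (-3, -1)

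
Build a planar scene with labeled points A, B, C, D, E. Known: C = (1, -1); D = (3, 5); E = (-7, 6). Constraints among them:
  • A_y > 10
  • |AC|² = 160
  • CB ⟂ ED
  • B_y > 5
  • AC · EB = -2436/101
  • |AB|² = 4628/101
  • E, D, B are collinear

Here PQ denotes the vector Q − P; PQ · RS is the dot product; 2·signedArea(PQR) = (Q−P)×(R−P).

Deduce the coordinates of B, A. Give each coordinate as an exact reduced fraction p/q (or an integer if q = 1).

A = (5, 11)
B = (163/101, 519/101)

1. B_x = 163/101  [E, D, B are collinear ∩ CB ⟂ ED]
2. B_y = 519/101  [E, D, B are collinear ∩ CB ⟂ ED]
   → B = (163/101, 519/101)
3. A_x = 5  [line -870/101·x + 87/101·y + 3393/101 = 0 ∩ |AB|² = 4628/101]
4. A_y = 11  [line -870/101·x + 87/101·y + 3393/101 = 0 ∩ |AB|² = 4628/101]
   → A = (5, 11)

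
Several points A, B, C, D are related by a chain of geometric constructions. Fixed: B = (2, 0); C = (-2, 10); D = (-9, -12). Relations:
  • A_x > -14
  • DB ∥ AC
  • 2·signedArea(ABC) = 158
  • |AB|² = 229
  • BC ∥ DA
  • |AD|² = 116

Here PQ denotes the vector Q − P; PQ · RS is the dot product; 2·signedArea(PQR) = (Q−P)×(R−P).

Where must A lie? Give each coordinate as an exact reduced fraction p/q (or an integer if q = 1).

A = (-13, -2)

1. A_x = -13  [DB ∥ AC ∩ BC ∥ DA]
2. A_y = -2  [DB ∥ AC ∩ BC ∥ DA]
   → A = (-13, -2)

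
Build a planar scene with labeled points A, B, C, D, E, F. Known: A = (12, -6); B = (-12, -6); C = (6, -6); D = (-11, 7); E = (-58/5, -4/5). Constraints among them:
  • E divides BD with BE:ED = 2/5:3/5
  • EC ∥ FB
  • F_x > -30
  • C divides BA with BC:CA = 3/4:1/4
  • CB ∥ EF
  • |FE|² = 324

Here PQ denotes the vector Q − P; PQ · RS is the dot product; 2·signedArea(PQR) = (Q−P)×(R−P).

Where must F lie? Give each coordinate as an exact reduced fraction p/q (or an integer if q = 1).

F = (-148/5, -4/5)

1. F_x = -148/5  [EC ∥ FB ∩ CB ∥ EF]
2. F_y = -4/5  [EC ∥ FB ∩ CB ∥ EF]
   → F = (-148/5, -4/5)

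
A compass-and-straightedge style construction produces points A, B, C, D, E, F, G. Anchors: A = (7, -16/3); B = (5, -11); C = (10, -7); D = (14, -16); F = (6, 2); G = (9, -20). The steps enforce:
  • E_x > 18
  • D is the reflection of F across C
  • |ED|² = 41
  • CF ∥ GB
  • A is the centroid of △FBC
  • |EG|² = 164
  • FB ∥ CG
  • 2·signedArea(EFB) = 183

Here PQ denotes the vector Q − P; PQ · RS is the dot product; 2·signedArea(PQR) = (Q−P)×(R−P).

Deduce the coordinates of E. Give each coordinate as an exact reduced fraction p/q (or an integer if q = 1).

1. E_x = 19  [line 13·x + -1·y + -259 = 0 ∩ |EG|² = 164]
2. E_y = -12  [line 13·x + -1·y + -259 = 0 ∩ |EG|² = 164]
   → E = (19, -12)

E = (19, -12)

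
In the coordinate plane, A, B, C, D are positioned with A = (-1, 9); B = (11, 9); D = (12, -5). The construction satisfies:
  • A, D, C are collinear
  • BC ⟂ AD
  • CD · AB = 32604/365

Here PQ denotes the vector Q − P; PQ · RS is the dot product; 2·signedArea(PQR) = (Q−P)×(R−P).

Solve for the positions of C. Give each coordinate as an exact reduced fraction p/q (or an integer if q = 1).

1. C_x = 1663/365  [A, D, C are collinear ∩ BC ⟂ AD]
2. C_y = 1101/365  [A, D, C are collinear ∩ BC ⟂ AD]
   → C = (1663/365, 1101/365)

C = (1663/365, 1101/365)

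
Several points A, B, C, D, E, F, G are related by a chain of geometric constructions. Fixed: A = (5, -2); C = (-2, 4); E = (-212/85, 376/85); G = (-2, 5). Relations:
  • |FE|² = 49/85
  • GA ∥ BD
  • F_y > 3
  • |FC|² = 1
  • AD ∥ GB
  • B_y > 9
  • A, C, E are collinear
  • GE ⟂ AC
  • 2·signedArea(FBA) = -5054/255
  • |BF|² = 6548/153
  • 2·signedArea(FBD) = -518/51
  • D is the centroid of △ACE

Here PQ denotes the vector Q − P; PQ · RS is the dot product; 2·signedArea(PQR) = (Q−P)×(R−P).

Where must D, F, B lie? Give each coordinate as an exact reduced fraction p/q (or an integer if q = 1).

B = (-1742/255, 777/85)
D = (43/255, 182/85)
F = (-254/85, 327/85)

1. D_x = 43/255  [D is the centroid of △ACE]
2. D_y = 182/85  [D is the centroid of △ACE]
   → D = (43/255, 182/85)
3. B_x = -1742/255  [GA ∥ BD ∩ AD ∥ GB]
4. B_y = 777/85  [GA ∥ BD ∩ AD ∥ GB]
   → B = (-1742/255, 777/85)
5. F_x = -254/85  [2·signedArea(FBA) = -5054/255 ∩ 2·signedArea(FBD) = -518/51]
6. F_y = 327/85  [2·signedArea(FBA) = -5054/255 ∩ 2·signedArea(FBD) = -518/51]
   → F = (-254/85, 327/85)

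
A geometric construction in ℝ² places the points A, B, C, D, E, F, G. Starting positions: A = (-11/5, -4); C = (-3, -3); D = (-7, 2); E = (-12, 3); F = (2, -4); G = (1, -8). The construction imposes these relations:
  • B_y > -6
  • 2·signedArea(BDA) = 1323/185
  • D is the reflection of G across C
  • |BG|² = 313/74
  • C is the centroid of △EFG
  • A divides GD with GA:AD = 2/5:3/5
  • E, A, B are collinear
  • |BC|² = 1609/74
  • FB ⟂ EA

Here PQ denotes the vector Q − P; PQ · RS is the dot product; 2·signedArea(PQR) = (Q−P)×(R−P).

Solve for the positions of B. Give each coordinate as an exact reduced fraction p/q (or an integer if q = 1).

1. B_x = 43/74  [E, A, B are collinear ∩ FB ⟂ EA]
2. B_y = -443/74  [E, A, B are collinear ∩ FB ⟂ EA]
   → B = (43/74, -443/74)

B = (43/74, -443/74)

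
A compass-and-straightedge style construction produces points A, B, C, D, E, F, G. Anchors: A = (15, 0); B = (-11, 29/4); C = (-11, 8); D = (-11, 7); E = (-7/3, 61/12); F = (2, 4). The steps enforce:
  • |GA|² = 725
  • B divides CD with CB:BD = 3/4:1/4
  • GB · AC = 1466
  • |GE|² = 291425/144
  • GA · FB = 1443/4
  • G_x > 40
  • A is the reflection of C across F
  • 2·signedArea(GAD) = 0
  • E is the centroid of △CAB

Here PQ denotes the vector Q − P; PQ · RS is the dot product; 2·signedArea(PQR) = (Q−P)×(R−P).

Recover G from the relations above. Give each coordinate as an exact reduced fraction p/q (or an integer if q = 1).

G = (41, -7)

1. G_x = 41  [2·signedArea(GAD) = 0 ∩ GA · FB = 1443/4]
2. G_y = -7  [2·signedArea(GAD) = 0 ∩ GA · FB = 1443/4]
   → G = (41, -7)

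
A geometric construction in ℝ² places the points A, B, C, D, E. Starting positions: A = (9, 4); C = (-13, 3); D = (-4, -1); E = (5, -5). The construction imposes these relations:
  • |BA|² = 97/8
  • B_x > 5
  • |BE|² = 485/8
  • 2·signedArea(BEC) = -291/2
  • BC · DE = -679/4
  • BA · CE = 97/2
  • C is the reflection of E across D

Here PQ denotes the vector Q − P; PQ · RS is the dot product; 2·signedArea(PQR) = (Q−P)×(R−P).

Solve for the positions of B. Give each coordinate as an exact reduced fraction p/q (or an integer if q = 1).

B = (23/4, 11/4)

1. B_x = 23/4  [2·signedArea(BEC) = -291/2 ∩ BA · CE = 97/2]
2. B_y = 11/4  [2·signedArea(BEC) = -291/2 ∩ BA · CE = 97/2]
   → B = (23/4, 11/4)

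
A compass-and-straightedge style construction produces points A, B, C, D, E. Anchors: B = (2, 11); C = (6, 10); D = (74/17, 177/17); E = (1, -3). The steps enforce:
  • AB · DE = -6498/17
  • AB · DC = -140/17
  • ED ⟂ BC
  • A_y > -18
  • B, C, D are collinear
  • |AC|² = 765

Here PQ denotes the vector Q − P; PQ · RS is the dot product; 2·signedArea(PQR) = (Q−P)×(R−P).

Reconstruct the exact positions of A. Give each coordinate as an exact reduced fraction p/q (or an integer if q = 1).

A = (0, -17)

1. A_x = 0  [AB · DC = -140/17 ∩ AB · DE = -6498/17]
2. A_y = -17  [AB · DC = -140/17 ∩ AB · DE = -6498/17]
   → A = (0, -17)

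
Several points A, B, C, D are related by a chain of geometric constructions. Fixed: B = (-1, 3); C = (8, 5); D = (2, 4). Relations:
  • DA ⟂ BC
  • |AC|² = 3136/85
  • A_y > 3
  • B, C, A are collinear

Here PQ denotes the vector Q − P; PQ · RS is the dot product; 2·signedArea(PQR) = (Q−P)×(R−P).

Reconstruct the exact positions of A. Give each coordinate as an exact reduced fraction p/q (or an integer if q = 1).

1. A_x = 176/85  [B, C, A are collinear ∩ DA ⟂ BC]
2. A_y = 313/85  [B, C, A are collinear ∩ DA ⟂ BC]
   → A = (176/85, 313/85)

A = (176/85, 313/85)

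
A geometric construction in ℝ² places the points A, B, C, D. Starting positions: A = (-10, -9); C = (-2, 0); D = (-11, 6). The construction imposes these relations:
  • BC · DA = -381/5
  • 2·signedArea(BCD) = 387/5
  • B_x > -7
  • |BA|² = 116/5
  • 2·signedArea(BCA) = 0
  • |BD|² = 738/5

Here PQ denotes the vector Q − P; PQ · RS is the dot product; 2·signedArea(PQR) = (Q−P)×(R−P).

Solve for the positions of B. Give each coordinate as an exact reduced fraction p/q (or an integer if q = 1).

1. B_x = -34/5  [2·signedArea(BCA) = 0 ∩ 2·signedArea(BCD) = 387/5]
2. B_y = -27/5  [2·signedArea(BCA) = 0 ∩ 2·signedArea(BCD) = 387/5]
   → B = (-34/5, -27/5)

B = (-34/5, -27/5)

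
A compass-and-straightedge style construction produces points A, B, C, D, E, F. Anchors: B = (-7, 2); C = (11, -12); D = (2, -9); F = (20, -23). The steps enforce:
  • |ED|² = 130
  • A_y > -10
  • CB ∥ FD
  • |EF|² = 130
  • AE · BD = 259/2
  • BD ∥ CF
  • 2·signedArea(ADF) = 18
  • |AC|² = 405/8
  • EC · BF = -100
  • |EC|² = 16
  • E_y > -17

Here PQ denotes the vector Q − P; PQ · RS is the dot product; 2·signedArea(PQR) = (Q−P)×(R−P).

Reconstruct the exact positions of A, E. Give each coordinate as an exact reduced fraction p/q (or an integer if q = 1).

A = (17/4, -39/4)
E = (11, -16)

1. A_x = 17/4  [line 14·x + 18·y + 116 = 0 ∩ |AC|² = 405/8]
2. A_y = -39/4  [line 14·x + 18·y + 116 = 0 ∩ |AC|² = 405/8]
   → A = (17/4, -39/4)
3. E_x = 11  [EC · BF = -100 ∩ AE · BD = 259/2]
4. E_y = -16  [EC · BF = -100 ∩ AE · BD = 259/2]
   → E = (11, -16)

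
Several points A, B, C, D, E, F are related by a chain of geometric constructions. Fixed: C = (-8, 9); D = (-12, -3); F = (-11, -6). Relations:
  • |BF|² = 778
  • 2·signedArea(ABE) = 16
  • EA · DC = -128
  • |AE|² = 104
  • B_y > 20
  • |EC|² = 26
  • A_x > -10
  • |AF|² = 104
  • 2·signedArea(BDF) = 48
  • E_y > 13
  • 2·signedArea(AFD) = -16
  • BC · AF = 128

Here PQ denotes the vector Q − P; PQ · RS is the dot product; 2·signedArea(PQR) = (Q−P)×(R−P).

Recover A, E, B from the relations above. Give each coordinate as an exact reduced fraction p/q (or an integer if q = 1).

A = (-9, 4)
B = (-4, 21)
E = (-7, 14)

1. B_x = -4  [line 3·x + 1·y + -9 = 0 ∩ |BF|² = 778]
2. B_y = 21  [line 3·x + 1·y + -9 = 0 ∩ |BF|² = 778]
   → B = (-4, 21)
3. A_x = -9  [2·signedArea(AFD) = -16 ∩ BC · AF = 128]
4. A_y = 4  [2·signedArea(AFD) = -16 ∩ BC · AF = 128]
   → A = (-9, 4)
5. E_x = -7  [EA · DC = -128 ∩ 2·signedArea(ABE) = 16]
6. E_y = 14  [EA · DC = -128 ∩ 2·signedArea(ABE) = 16]
   → E = (-7, 14)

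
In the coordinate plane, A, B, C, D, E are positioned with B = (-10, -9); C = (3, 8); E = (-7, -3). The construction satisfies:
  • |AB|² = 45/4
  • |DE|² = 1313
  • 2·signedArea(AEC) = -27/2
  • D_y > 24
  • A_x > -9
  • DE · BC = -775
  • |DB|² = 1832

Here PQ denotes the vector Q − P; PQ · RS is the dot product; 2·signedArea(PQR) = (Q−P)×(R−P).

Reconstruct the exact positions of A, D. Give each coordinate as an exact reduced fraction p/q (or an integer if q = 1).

1. A_x = -17/2  [line -11·x + 10·y + -67/2 = 0 ∩ |AB|² = 45/4]
2. A_y = -6  [line -11·x + 10·y + -67/2 = 0 ∩ |AB|² = 45/4]
   → A = (-17/2, -6)
3. D_x = 16  [line -13·x + -17·y + 633 = 0 ∩ |DB|² = 1832]
4. D_y = 25  [line -13·x + -17·y + 633 = 0 ∩ |DB|² = 1832]
   → D = (16, 25)

A = (-17/2, -6)
D = (16, 25)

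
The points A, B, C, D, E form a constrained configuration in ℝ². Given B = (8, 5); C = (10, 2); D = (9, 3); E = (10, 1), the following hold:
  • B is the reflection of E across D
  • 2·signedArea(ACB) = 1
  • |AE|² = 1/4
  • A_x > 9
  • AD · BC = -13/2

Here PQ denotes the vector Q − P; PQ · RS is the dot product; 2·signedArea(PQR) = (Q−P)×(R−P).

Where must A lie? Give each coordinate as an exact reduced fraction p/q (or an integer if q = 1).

1. A_x = 10  [AD · BC = -13/2 ∩ 2·signedArea(ACB) = 1]
2. A_y = 3/2  [AD · BC = -13/2 ∩ 2·signedArea(ACB) = 1]
   → A = (10, 3/2)

A = (10, 3/2)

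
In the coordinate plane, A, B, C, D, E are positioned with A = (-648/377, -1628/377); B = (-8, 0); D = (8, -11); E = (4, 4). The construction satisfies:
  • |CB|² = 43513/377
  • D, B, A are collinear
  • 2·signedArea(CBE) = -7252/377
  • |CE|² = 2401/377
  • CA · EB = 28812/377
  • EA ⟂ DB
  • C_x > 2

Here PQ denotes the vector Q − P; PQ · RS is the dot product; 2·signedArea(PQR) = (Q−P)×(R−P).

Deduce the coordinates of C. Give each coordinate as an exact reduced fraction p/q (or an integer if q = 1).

C = (969/377, 724/377)

1. C_x = 969/377  [2·signedArea(CBE) = -7252/377 ∩ CA · EB = 28812/377]
2. C_y = 724/377  [2·signedArea(CBE) = -7252/377 ∩ CA · EB = 28812/377]
   → C = (969/377, 724/377)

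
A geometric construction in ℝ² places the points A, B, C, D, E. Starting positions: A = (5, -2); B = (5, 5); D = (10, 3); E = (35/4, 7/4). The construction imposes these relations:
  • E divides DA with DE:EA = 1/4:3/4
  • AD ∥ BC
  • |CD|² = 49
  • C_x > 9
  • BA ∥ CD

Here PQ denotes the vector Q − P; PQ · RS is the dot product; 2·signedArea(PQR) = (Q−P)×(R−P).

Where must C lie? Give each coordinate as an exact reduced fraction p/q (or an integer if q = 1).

1. C_x = 10  [BA ∥ CD ∩ AD ∥ BC]
2. C_y = 10  [BA ∥ CD ∩ AD ∥ BC]
   → C = (10, 10)

C = (10, 10)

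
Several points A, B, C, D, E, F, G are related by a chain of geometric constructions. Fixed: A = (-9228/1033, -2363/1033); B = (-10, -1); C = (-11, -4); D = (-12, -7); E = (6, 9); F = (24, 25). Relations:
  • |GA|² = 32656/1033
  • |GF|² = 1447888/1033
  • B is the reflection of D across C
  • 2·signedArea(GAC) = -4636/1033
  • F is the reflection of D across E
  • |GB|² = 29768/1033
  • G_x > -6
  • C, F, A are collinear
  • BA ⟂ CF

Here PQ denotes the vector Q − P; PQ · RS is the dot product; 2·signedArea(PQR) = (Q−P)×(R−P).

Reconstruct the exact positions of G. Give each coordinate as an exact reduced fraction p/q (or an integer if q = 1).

1. G_x = -6060/1033  [line 1769/1033·x + -2135/1033·y + 15555/1033 = 0 ∩ |GA|² = 32656/1033]
2. G_y = 2505/1033  [line 1769/1033·x + -2135/1033·y + 15555/1033 = 0 ∩ |GA|² = 32656/1033]
   → G = (-6060/1033, 2505/1033)

G = (-6060/1033, 2505/1033)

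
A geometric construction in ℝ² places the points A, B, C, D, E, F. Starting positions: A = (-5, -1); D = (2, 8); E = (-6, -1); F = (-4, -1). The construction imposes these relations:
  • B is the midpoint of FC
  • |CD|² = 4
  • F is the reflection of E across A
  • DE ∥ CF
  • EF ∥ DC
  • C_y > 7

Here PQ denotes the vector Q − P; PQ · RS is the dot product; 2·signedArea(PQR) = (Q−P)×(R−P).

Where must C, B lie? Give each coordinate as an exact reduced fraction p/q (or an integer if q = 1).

B = (0, 7/2)
C = (4, 8)

1. C_x = 4  [DE ∥ CF ∩ EF ∥ DC]
2. C_y = 8  [DE ∥ CF ∩ EF ∥ DC]
   → C = (4, 8)
3. B_x = 0  [B is the midpoint of FC]
4. B_y = 7/2  [B is the midpoint of FC]
   → B = (0, 7/2)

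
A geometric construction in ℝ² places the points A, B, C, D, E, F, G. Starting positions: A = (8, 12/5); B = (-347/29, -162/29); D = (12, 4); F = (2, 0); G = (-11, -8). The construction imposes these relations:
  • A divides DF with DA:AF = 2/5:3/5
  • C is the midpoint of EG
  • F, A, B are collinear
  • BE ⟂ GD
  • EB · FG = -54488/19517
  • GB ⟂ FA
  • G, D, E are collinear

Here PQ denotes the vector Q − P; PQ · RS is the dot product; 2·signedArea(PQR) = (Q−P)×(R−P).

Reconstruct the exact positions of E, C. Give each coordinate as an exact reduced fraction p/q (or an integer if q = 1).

1. E_x = -210179/19517  [G, D, E are collinear ∩ BE ⟂ GD]
2. E_y = -153784/19517  [G, D, E are collinear ∩ BE ⟂ GD]
   → E = (-210179/19517, -153784/19517)
3. C_x = -212433/19517  [C is the midpoint of EG]
4. C_y = -154960/19517  [C is the midpoint of EG]
   → C = (-212433/19517, -154960/19517)

C = (-212433/19517, -154960/19517)
E = (-210179/19517, -153784/19517)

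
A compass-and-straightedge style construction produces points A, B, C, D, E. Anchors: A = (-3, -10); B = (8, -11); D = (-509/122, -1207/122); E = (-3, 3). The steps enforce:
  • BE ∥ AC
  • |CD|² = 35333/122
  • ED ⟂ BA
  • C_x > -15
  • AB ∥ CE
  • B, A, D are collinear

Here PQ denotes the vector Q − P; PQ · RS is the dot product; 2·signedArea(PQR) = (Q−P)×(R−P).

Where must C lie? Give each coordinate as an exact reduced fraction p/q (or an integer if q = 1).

1. C_x = -14  [AB ∥ CE ∩ BE ∥ AC]
2. C_y = 4  [AB ∥ CE ∩ BE ∥ AC]
   → C = (-14, 4)

C = (-14, 4)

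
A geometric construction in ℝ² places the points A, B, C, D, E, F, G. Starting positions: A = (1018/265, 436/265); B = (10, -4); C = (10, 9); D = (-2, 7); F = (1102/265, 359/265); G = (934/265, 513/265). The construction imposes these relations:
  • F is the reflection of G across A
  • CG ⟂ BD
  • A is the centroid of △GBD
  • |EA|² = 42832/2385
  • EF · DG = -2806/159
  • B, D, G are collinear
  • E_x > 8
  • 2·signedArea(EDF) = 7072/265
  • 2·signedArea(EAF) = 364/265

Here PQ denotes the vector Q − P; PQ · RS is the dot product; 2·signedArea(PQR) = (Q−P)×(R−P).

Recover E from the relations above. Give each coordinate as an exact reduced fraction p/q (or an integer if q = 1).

E = (2134/265, 1684/795)

1. E_x = 2134/265  [2·signedArea(EDF) = 7072/265 ∩ EF · DG = -2806/159]
2. E_y = 1684/795  [2·signedArea(EDF) = 7072/265 ∩ EF · DG = -2806/159]
   → E = (2134/265, 1684/795)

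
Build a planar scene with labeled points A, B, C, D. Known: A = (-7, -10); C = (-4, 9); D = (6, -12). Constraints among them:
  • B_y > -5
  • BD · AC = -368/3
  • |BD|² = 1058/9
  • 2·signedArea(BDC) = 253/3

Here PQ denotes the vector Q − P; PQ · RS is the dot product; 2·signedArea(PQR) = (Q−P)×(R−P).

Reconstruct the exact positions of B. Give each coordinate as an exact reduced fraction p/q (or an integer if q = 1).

B = (-5/3, -13/3)

1. B_x = -5/3  [2·signedArea(BDC) = 253/3 ∩ BD · AC = -368/3]
2. B_y = -13/3  [2·signedArea(BDC) = 253/3 ∩ BD · AC = -368/3]
   → B = (-5/3, -13/3)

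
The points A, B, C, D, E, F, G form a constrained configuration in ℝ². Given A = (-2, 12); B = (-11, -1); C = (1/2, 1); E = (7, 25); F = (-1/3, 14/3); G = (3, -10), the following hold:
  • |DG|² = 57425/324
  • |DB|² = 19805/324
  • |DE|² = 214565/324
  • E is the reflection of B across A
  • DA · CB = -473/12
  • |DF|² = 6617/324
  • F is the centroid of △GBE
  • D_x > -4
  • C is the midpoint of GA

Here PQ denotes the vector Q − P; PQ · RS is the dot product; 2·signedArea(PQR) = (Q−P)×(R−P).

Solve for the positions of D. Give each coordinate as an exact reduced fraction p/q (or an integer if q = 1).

1. D_x = -65/18  [line 23/2·x + 2·y + 461/12 = 0 ∩ |DE|² = 214565/324]
2. D_y = 14/9  [line 23/2·x + 2·y + 461/12 = 0 ∩ |DE|² = 214565/324]
   → D = (-65/18, 14/9)

D = (-65/18, 14/9)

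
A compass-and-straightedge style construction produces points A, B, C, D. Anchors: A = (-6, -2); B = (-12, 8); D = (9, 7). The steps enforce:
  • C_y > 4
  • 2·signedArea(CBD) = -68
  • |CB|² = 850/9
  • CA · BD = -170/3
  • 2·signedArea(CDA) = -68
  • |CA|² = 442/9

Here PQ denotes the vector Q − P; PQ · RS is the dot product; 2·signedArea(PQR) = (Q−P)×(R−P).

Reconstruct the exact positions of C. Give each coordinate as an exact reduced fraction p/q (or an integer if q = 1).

1. C_x = -3  [2·signedArea(CBD) = -68 ∩ CA · BD = -170/3]
2. C_y = 13/3  [2·signedArea(CBD) = -68 ∩ CA · BD = -170/3]
   → C = (-3, 13/3)

C = (-3, 13/3)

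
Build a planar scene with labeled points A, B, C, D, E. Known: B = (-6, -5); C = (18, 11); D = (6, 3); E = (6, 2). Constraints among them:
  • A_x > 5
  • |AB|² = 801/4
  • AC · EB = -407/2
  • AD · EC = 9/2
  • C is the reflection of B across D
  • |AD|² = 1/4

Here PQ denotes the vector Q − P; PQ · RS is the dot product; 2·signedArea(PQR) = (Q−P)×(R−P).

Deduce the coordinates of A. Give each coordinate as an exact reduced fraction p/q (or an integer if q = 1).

A = (6, 5/2)

1. A_x = 6  [AC · EB = -407/2 ∩ AD · EC = 9/2]
2. A_y = 5/2  [AC · EB = -407/2 ∩ AD · EC = 9/2]
   → A = (6, 5/2)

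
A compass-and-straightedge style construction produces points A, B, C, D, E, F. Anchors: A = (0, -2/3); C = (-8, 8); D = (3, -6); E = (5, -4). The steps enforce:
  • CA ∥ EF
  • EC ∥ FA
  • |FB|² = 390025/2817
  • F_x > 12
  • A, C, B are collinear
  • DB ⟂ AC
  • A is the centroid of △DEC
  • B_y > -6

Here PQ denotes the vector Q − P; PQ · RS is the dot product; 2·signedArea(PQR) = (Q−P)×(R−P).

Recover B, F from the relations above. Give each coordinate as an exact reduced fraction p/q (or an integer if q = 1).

1. B_x = 1264/313  [A, C, B are collinear ∩ DB ⟂ AC]
2. B_y = -1578/313  [A, C, B are collinear ∩ DB ⟂ AC]
   → B = (1264/313, -1578/313)
3. F_x = 13  [EC ∥ FA ∩ CA ∥ EF]
4. F_y = -38/3  [EC ∥ FA ∩ CA ∥ EF]
   → F = (13, -38/3)

B = (1264/313, -1578/313)
F = (13, -38/3)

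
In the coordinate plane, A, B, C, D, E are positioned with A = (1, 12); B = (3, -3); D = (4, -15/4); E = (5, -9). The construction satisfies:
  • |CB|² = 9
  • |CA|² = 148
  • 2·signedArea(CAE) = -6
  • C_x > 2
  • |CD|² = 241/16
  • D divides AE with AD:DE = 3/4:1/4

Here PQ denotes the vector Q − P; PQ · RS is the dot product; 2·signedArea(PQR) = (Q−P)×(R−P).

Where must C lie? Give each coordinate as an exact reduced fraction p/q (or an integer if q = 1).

1. C_x = 3  [line 21·x + 4·y + -63 = 0 ∩ |CA|² = 148]
2. C_y = 0  [line 21·x + 4·y + -63 = 0 ∩ |CA|² = 148]
   → C = (3, 0)

C = (3, 0)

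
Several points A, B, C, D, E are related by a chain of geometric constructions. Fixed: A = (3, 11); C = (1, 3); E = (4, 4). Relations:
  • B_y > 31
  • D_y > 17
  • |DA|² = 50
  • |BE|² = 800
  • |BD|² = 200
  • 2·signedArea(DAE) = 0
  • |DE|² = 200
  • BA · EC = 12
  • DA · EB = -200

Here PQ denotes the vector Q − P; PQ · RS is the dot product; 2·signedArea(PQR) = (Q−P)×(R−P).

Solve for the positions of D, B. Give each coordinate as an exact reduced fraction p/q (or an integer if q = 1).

B = (0, 32)
D = (2, 18)

1. D_x = 2  [line 7·x + 1·y + -32 = 0 ∩ |DA|² = 50]
2. D_y = 18  [line 7·x + 1·y + -32 = 0 ∩ |DA|² = 50]
   → D = (2, 18)
3. B_x = 0  [BA · EC = 12 ∩ DA · EB = -200]
4. B_y = 32  [BA · EC = 12 ∩ DA · EB = -200]
   → B = (0, 32)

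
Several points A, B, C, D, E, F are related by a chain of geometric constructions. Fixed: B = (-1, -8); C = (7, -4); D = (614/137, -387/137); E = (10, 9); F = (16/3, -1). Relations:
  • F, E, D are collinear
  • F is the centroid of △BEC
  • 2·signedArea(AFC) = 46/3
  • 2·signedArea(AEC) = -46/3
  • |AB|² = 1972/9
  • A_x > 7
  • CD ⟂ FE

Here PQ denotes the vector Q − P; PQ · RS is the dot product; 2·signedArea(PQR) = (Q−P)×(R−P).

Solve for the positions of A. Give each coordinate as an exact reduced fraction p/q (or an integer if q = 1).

1. A_x = 23/3  [2·signedArea(AEC) = -46/3 ∩ 2·signedArea(AFC) = 46/3]
2. A_y = 4  [2·signedArea(AEC) = -46/3 ∩ 2·signedArea(AFC) = 46/3]
   → A = (23/3, 4)

A = (23/3, 4)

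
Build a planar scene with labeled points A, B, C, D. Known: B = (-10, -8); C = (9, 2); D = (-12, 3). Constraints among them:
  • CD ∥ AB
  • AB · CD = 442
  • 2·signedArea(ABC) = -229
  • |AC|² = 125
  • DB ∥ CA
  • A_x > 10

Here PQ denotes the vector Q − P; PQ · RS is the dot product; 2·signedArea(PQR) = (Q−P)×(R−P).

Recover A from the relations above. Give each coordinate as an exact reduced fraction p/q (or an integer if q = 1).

A = (11, -9)

1. A_x = 11  [CD ∥ AB ∩ DB ∥ CA]
2. A_y = -9  [CD ∥ AB ∩ DB ∥ CA]
   → A = (11, -9)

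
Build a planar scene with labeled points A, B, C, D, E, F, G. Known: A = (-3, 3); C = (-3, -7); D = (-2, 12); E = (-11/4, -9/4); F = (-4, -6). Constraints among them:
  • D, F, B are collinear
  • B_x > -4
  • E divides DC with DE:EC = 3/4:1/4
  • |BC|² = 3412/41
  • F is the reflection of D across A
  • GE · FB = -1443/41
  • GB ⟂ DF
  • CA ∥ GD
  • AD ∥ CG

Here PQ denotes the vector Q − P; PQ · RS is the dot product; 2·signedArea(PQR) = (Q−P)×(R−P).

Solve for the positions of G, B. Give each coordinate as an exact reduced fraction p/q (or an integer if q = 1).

1. G_x = -2  [CA ∥ GD ∩ AD ∥ CG]
2. G_y = 2  [CA ∥ GD ∩ AD ∥ CG]
   → G = (-2, 2)
3. B_x = -127/41  [D, F, B are collinear ∩ GB ⟂ DF]
4. B_y = 87/41  [D, F, B are collinear ∩ GB ⟂ DF]
   → B = (-127/41, 87/41)

B = (-127/41, 87/41)
G = (-2, 2)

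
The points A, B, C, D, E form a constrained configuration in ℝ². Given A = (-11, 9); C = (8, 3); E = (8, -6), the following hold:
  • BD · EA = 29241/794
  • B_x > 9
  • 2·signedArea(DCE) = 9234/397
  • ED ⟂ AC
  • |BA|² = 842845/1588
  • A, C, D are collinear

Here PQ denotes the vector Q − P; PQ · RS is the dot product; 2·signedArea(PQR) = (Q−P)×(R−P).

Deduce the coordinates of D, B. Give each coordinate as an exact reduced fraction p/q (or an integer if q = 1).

B = (3689/397, -1515/794)
D = (4202/397, 867/397)

1. D_x = 4202/397  [A, C, D are collinear ∩ ED ⟂ AC]
2. D_y = 867/397  [A, C, D are collinear ∩ ED ⟂ AC]
   → D = (4202/397, 867/397)
3. B_x = 3689/397  [line 19·x + -15·y + -162907/794 = 0 ∩ |BA|² = 842845/1588]
4. B_y = -1515/794  [line 19·x + -15·y + -162907/794 = 0 ∩ |BA|² = 842845/1588]
   → B = (3689/397, -1515/794)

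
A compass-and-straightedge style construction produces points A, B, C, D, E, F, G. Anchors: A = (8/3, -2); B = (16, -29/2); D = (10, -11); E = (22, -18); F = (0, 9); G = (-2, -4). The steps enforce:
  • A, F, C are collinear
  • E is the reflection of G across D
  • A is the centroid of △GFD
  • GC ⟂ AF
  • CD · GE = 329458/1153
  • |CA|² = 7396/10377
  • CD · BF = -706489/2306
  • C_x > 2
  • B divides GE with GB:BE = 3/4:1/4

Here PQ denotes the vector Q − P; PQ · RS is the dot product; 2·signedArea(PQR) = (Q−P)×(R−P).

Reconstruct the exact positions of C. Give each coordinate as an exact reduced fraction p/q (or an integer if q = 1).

C = (3304/1153, -3252/1153)

1. C_x = 3304/1153  [A, F, C are collinear ∩ GC ⟂ AF]
2. C_y = -3252/1153  [A, F, C are collinear ∩ GC ⟂ AF]
   → C = (3304/1153, -3252/1153)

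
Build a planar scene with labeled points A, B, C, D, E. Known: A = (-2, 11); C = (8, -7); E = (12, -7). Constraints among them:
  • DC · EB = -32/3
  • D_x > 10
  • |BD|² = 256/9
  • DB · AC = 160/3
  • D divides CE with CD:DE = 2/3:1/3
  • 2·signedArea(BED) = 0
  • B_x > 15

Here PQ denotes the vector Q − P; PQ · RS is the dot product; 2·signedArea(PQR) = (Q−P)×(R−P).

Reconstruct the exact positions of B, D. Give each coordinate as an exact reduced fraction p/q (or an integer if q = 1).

1. D_x = 32/3  [D divides CE with CD:DE = 2/3:1/3]
2. D_y = -7  [D divides CE with CD:DE = 2/3:1/3]
   → D = (32/3, -7)
3. B_x = 16  [2·signedArea(BED) = 0 ∩ DB · AC = 160/3]
4. B_y = -7  [2·signedArea(BED) = 0 ∩ DB · AC = 160/3]
   → B = (16, -7)

B = (16, -7)
D = (32/3, -7)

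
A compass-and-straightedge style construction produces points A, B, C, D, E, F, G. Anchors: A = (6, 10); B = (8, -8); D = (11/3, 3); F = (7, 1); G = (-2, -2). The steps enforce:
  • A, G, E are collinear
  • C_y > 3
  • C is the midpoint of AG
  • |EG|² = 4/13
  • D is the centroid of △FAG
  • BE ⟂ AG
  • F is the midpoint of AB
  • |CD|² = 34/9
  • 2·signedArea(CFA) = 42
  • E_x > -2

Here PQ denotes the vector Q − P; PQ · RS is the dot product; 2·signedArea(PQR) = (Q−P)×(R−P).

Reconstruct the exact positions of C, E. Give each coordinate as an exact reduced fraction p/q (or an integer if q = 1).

C = (2, 4)
E = (-22/13, -20/13)

1. C_x = 2  [C is the midpoint of AG]
2. C_y = 4  [C is the midpoint of AG]
   → C = (2, 4)
3. E_x = -22/13  [A, G, E are collinear ∩ BE ⟂ AG]
4. E_y = -20/13  [A, G, E are collinear ∩ BE ⟂ AG]
   → E = (-22/13, -20/13)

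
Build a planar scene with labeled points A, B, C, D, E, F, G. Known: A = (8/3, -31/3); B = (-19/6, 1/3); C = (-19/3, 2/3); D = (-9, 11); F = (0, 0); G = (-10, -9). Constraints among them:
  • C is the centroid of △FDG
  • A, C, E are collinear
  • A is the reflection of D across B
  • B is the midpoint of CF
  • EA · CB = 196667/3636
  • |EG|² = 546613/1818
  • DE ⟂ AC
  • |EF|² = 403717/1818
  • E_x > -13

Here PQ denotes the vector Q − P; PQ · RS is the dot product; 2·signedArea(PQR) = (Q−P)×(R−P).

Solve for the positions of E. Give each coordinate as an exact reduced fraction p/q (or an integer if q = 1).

1. E_x = -7555/606  [A, C, E are collinear ∩ DE ⟂ AC]
2. E_y = 1649/202  [A, C, E are collinear ∩ DE ⟂ AC]
   → E = (-7555/606, 1649/202)

E = (-7555/606, 1649/202)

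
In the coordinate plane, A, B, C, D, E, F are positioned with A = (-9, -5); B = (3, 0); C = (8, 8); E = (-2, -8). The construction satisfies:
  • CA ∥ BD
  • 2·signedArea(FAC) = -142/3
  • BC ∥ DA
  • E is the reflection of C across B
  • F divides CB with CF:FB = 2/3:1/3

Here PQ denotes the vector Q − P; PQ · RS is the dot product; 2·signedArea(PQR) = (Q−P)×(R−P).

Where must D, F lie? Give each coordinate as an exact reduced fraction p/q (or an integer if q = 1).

D = (-14, -13)
F = (14/3, 8/3)

1. D_x = -14  [BC ∥ DA ∩ CA ∥ BD]
2. D_y = -13  [BC ∥ DA ∩ CA ∥ BD]
   → D = (-14, -13)
3. F_x = 14/3  [F divides CB with CF:FB = 2/3:1/3]
4. F_y = 8/3  [F divides CB with CF:FB = 2/3:1/3]
   → F = (14/3, 8/3)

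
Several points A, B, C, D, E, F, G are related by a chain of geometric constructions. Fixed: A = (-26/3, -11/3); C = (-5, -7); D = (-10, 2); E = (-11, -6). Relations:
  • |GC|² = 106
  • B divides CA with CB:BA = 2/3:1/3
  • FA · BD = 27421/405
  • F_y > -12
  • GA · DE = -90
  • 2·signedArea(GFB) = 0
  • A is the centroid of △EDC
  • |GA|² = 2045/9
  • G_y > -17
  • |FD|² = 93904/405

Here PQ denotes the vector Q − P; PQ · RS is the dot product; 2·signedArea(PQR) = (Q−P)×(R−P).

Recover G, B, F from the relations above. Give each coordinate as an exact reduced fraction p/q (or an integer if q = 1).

1. B_x = -67/9  [B divides CA with CB:BA = 2/3:1/3]
2. B_y = -43/9  [B divides CA with CB:BA = 2/3:1/3]
   → B = (-67/9, -43/9)
3. F_x = -134/45  [line 23/9·x + -61/9·y + -28516/405 = 0 ∩ |FD|² = 93904/405]
4. F_y = -518/45  [line 23/9·x + -61/9·y + -28516/405 = 0 ∩ |FD|² = 93904/405]
   → F = (-134/45, -518/45)
5. G_x = 0  [2·signedArea(GFB) = 0 ∩ GA · DE = -90]
6. G_y = -16  [2·signedArea(GFB) = 0 ∩ GA · DE = -90]
   → G = (0, -16)

B = (-67/9, -43/9)
F = (-134/45, -518/45)
G = (0, -16)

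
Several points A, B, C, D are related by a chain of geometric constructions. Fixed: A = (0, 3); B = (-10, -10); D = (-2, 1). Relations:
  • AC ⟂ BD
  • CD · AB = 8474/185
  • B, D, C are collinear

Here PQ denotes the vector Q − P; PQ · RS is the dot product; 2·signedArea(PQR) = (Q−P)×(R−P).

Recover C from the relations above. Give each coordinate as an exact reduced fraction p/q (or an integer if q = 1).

1. C_x = -66/185  [B, D, C are collinear ∩ AC ⟂ BD]
2. C_y = 603/185  [B, D, C are collinear ∩ AC ⟂ BD]
   → C = (-66/185, 603/185)

C = (-66/185, 603/185)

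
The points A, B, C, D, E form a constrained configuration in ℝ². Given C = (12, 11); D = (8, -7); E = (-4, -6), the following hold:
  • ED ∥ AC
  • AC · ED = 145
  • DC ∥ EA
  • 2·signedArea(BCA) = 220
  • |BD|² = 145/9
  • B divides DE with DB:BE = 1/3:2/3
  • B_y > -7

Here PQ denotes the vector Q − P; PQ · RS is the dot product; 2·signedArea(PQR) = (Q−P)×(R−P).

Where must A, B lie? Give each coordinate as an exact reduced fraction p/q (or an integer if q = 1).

A = (0, 12)
B = (4, -20/3)

1. A_x = 0  [ED ∥ AC ∩ DC ∥ EA]
2. A_y = 12  [ED ∥ AC ∩ DC ∥ EA]
   → A = (0, 12)
3. B_x = 4  [B divides DE with DB:BE = 1/3:2/3]
4. B_y = -20/3  [B divides DE with DB:BE = 1/3:2/3]
   → B = (4, -20/3)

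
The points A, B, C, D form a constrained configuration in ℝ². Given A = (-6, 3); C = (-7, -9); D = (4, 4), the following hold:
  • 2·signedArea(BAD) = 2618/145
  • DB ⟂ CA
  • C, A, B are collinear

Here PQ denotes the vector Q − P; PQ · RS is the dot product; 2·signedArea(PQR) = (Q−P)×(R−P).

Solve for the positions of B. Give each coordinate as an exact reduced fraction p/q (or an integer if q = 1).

B = (-848/145, 699/145)

1. B_x = -848/145  [C, A, B are collinear ∩ DB ⟂ CA]
2. B_y = 699/145  [C, A, B are collinear ∩ DB ⟂ CA]
   → B = (-848/145, 699/145)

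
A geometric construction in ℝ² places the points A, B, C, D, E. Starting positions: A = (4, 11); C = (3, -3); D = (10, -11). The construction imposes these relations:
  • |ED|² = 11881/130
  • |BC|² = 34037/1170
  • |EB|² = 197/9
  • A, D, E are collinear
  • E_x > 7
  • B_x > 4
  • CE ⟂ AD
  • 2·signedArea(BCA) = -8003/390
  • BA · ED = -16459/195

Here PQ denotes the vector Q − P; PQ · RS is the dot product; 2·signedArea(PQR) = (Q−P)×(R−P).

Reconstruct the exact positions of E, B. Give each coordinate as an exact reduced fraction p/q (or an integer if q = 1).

B = (1883/390, 809/390)
E = (973/130, -231/130)

1. E_x = 973/130  [A, D, E are collinear ∩ CE ⟂ AD]
2. E_y = -231/130  [A, D, E are collinear ∩ CE ⟂ AD]
   → E = (973/130, -231/130)
3. B_x = 1883/390  [2·signedArea(BCA) = -8003/390 ∩ BA · ED = -16459/195]
4. B_y = 809/390  [2·signedArea(BCA) = -8003/390 ∩ BA · ED = -16459/195]
   → B = (1883/390, 809/390)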